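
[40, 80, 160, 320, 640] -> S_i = 40*2^i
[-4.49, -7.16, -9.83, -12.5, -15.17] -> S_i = -4.49 + -2.67*i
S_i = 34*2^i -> [34, 68, 136, 272, 544]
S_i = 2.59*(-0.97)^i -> [2.59, -2.51, 2.44, -2.36, 2.29]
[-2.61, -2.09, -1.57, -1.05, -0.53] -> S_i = -2.61 + 0.52*i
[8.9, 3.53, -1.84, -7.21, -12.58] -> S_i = 8.90 + -5.37*i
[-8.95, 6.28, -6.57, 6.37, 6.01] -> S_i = Random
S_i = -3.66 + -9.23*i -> [-3.66, -12.89, -22.12, -31.35, -40.58]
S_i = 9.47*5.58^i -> [9.47, 52.84, 294.86, 1645.33, 9180.93]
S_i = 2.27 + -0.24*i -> [2.27, 2.03, 1.79, 1.55, 1.31]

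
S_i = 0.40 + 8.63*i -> [0.4, 9.03, 17.66, 26.29, 34.92]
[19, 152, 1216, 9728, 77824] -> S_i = 19*8^i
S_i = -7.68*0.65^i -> [-7.68, -4.99, -3.24, -2.11, -1.37]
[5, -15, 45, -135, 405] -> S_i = 5*-3^i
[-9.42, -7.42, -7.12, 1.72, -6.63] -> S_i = Random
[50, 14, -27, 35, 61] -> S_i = Random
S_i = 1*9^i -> [1, 9, 81, 729, 6561]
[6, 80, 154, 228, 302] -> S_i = 6 + 74*i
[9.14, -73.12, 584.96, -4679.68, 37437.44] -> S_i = 9.14*(-8.00)^i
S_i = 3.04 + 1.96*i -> [3.04, 5.0, 6.96, 8.92, 10.88]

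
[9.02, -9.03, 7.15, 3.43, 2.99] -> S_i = Random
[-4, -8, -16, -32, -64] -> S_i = -4*2^i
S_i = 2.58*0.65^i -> [2.58, 1.68, 1.09, 0.71, 0.46]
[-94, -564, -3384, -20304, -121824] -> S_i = -94*6^i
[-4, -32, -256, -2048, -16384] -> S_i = -4*8^i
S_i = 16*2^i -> [16, 32, 64, 128, 256]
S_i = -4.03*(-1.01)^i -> [-4.03, 4.07, -4.11, 4.15, -4.19]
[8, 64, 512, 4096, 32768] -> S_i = 8*8^i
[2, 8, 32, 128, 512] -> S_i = 2*4^i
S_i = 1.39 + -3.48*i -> [1.39, -2.09, -5.57, -9.05, -12.53]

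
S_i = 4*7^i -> [4, 28, 196, 1372, 9604]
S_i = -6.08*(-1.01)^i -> [-6.08, 6.14, -6.2, 6.26, -6.33]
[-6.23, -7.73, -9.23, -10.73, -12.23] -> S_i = -6.23 + -1.50*i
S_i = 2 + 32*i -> [2, 34, 66, 98, 130]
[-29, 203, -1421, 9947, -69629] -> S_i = -29*-7^i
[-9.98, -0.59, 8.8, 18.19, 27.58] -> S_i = -9.98 + 9.39*i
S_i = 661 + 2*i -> [661, 663, 665, 667, 669]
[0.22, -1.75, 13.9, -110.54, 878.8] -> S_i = 0.22*(-7.95)^i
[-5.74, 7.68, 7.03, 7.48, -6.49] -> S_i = Random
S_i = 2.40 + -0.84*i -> [2.4, 1.56, 0.72, -0.12, -0.96]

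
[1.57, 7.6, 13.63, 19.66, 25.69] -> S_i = 1.57 + 6.03*i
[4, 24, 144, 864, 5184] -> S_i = 4*6^i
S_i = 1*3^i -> [1, 3, 9, 27, 81]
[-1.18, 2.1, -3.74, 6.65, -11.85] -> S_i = -1.18*(-1.78)^i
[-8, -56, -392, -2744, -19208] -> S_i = -8*7^i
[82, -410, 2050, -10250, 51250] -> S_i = 82*-5^i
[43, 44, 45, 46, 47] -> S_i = 43 + 1*i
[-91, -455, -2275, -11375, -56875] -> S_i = -91*5^i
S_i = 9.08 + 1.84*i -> [9.08, 10.92, 12.76, 14.6, 16.44]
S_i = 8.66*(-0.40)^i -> [8.66, -3.46, 1.39, -0.55, 0.22]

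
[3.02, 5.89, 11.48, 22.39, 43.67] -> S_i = 3.02*1.95^i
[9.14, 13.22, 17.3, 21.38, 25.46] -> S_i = 9.14 + 4.08*i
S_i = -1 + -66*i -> [-1, -67, -133, -199, -265]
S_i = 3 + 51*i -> [3, 54, 105, 156, 207]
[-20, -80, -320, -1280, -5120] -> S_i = -20*4^i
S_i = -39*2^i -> [-39, -78, -156, -312, -624]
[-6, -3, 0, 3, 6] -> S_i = -6 + 3*i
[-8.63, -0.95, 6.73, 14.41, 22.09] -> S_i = -8.63 + 7.68*i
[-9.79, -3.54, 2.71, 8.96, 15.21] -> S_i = -9.79 + 6.25*i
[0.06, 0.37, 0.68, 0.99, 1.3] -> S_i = 0.06 + 0.31*i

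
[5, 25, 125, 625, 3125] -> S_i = 5*5^i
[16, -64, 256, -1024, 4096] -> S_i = 16*-4^i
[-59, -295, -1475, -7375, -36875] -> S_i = -59*5^i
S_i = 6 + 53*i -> [6, 59, 112, 165, 218]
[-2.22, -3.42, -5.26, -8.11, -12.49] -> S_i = -2.22*1.54^i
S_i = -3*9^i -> [-3, -27, -243, -2187, -19683]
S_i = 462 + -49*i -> [462, 413, 364, 315, 266]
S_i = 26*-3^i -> [26, -78, 234, -702, 2106]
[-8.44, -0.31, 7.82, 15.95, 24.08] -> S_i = -8.44 + 8.13*i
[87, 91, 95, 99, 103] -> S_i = 87 + 4*i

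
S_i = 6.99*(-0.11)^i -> [6.99, -0.77, 0.08, -0.01, 0.0]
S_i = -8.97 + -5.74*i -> [-8.97, -14.71, -20.45, -26.19, -31.93]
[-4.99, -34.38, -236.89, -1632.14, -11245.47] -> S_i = -4.99*6.89^i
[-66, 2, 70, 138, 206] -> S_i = -66 + 68*i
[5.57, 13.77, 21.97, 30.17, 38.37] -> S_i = 5.57 + 8.20*i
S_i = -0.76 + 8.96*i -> [-0.76, 8.2, 17.16, 26.12, 35.08]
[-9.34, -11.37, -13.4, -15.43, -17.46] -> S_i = -9.34 + -2.03*i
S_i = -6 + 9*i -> [-6, 3, 12, 21, 30]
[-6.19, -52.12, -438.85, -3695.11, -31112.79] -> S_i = -6.19*8.42^i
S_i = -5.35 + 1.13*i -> [-5.35, -4.22, -3.09, -1.96, -0.83]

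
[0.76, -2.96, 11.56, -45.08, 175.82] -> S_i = 0.76*(-3.90)^i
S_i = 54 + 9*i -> [54, 63, 72, 81, 90]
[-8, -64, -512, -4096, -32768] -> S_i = -8*8^i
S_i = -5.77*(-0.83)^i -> [-5.77, 4.79, -3.97, 3.3, -2.74]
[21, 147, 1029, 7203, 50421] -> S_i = 21*7^i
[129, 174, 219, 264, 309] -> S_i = 129 + 45*i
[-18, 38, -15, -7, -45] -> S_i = Random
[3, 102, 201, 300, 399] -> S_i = 3 + 99*i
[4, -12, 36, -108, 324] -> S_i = 4*-3^i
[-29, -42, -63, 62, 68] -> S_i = Random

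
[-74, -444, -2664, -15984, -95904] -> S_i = -74*6^i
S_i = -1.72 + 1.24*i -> [-1.72, -0.48, 0.76, 2.0, 3.24]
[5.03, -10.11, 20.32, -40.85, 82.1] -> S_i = 5.03*(-2.01)^i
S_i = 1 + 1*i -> [1, 2, 3, 4, 5]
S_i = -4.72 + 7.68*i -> [-4.72, 2.96, 10.64, 18.32, 26.0]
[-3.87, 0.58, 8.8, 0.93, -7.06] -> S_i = Random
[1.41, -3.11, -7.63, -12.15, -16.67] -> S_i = 1.41 + -4.52*i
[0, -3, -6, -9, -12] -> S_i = 0 + -3*i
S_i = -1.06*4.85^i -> [-1.06, -5.14, -24.93, -120.93, -586.51]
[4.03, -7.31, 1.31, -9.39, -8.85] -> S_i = Random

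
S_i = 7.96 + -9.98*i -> [7.96, -2.02, -12.0, -21.98, -31.96]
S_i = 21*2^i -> [21, 42, 84, 168, 336]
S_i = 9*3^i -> [9, 27, 81, 243, 729]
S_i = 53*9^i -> [53, 477, 4293, 38637, 347733]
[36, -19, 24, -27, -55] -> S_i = Random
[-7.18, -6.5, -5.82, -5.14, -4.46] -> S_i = -7.18 + 0.68*i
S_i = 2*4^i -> [2, 8, 32, 128, 512]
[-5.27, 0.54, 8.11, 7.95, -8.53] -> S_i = Random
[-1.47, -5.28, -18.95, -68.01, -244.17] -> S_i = -1.47*3.59^i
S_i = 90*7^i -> [90, 630, 4410, 30870, 216090]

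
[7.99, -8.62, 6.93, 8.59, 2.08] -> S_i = Random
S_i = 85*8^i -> [85, 680, 5440, 43520, 348160]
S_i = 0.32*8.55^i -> [0.32, 2.74, 23.39, 200.01, 1710.07]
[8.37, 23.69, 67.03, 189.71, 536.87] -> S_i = 8.37*2.83^i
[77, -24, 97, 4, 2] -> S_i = Random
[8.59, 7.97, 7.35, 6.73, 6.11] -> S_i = 8.59 + -0.62*i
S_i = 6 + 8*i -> [6, 14, 22, 30, 38]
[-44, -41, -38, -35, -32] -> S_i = -44 + 3*i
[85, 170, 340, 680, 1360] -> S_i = 85*2^i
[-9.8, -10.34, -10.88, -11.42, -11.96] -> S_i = -9.80 + -0.54*i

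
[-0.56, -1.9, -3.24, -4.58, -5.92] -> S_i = -0.56 + -1.34*i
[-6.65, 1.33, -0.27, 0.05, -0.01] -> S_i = -6.65*(-0.20)^i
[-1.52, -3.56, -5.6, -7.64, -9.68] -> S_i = -1.52 + -2.04*i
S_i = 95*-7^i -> [95, -665, 4655, -32585, 228095]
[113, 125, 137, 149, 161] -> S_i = 113 + 12*i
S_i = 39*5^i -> [39, 195, 975, 4875, 24375]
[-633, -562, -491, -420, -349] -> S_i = -633 + 71*i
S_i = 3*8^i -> [3, 24, 192, 1536, 12288]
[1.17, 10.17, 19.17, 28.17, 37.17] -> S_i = 1.17 + 9.00*i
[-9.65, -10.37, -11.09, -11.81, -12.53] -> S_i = -9.65 + -0.72*i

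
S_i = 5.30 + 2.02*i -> [5.3, 7.32, 9.34, 11.36, 13.38]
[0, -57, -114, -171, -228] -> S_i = 0 + -57*i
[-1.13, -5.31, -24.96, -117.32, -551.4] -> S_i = -1.13*4.70^i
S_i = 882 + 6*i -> [882, 888, 894, 900, 906]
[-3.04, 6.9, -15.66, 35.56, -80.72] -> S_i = -3.04*(-2.27)^i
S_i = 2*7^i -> [2, 14, 98, 686, 4802]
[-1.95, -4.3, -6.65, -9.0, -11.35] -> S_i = -1.95 + -2.35*i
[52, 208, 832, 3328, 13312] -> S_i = 52*4^i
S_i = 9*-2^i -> [9, -18, 36, -72, 144]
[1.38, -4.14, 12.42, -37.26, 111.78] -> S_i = 1.38*(-3.00)^i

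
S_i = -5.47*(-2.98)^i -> [-5.47, 16.3, -48.58, 144.76, -431.37]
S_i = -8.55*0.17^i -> [-8.55, -1.45, -0.25, -0.04, -0.01]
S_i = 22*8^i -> [22, 176, 1408, 11264, 90112]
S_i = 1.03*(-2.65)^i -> [1.03, -2.73, 7.23, -19.17, 50.79]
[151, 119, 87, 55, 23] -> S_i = 151 + -32*i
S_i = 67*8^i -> [67, 536, 4288, 34304, 274432]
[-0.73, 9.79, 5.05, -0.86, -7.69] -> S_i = Random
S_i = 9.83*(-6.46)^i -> [9.83, -63.5, 410.22, -2650.03, 17119.2]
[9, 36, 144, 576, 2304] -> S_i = 9*4^i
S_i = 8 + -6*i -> [8, 2, -4, -10, -16]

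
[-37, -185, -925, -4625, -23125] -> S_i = -37*5^i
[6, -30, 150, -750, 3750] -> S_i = 6*-5^i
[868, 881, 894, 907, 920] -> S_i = 868 + 13*i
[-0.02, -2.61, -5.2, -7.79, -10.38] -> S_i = -0.02 + -2.59*i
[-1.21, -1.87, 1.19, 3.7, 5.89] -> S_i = Random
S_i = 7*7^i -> [7, 49, 343, 2401, 16807]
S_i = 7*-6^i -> [7, -42, 252, -1512, 9072]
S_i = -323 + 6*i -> [-323, -317, -311, -305, -299]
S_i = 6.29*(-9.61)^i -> [6.29, -60.45, 580.89, -5582.4, 53646.85]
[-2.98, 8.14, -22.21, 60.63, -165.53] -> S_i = -2.98*(-2.73)^i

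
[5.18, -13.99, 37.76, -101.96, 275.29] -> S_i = 5.18*(-2.70)^i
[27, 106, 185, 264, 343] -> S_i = 27 + 79*i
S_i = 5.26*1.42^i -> [5.26, 7.47, 10.61, 15.06, 21.39]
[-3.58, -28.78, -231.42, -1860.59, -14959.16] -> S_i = -3.58*8.04^i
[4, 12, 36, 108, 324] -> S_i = 4*3^i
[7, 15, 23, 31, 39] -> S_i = 7 + 8*i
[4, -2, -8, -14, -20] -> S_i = 4 + -6*i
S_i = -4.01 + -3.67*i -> [-4.01, -7.68, -11.35, -15.02, -18.69]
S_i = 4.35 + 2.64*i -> [4.35, 6.99, 9.63, 12.27, 14.91]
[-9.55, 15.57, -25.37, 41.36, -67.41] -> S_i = -9.55*(-1.63)^i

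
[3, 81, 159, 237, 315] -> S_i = 3 + 78*i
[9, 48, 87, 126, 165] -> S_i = 9 + 39*i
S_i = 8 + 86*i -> [8, 94, 180, 266, 352]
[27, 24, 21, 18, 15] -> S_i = 27 + -3*i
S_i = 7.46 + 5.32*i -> [7.46, 12.78, 18.1, 23.42, 28.74]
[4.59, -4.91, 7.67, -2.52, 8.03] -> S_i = Random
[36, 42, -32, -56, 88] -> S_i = Random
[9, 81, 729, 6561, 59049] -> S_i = 9*9^i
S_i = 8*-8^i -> [8, -64, 512, -4096, 32768]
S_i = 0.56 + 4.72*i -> [0.56, 5.28, 10.0, 14.72, 19.44]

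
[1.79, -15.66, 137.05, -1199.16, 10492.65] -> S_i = 1.79*(-8.75)^i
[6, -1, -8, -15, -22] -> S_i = 6 + -7*i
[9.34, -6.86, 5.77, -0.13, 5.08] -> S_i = Random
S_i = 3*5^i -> [3, 15, 75, 375, 1875]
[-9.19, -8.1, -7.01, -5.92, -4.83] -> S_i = -9.19 + 1.09*i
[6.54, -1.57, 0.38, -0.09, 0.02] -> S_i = 6.54*(-0.24)^i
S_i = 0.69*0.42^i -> [0.69, 0.29, 0.12, 0.05, 0.02]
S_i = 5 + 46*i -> [5, 51, 97, 143, 189]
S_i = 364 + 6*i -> [364, 370, 376, 382, 388]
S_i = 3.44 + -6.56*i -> [3.44, -3.12, -9.68, -16.24, -22.8]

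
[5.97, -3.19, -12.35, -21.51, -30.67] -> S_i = 5.97 + -9.16*i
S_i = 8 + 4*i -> [8, 12, 16, 20, 24]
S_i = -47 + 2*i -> [-47, -45, -43, -41, -39]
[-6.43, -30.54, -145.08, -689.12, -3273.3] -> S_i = -6.43*4.75^i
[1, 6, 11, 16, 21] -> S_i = 1 + 5*i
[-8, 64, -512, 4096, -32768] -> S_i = -8*-8^i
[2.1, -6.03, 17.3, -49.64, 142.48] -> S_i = 2.10*(-2.87)^i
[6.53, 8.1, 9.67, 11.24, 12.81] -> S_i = 6.53 + 1.57*i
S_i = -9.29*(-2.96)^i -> [-9.29, 27.5, -81.4, 240.93, -713.15]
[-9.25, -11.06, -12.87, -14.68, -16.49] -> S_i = -9.25 + -1.81*i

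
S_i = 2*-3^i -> [2, -6, 18, -54, 162]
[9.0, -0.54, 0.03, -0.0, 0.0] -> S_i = 9.00*(-0.06)^i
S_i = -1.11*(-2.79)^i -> [-1.11, 3.1, -8.64, 24.11, -67.26]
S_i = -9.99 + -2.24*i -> [-9.99, -12.23, -14.47, -16.71, -18.95]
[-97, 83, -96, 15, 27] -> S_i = Random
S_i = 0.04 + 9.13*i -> [0.04, 9.17, 18.3, 27.43, 36.56]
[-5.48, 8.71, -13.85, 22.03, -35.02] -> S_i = -5.48*(-1.59)^i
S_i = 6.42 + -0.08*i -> [6.42, 6.34, 6.26, 6.18, 6.1]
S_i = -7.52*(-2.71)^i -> [-7.52, 20.38, -55.23, 149.67, -405.6]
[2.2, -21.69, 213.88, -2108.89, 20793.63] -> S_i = 2.20*(-9.86)^i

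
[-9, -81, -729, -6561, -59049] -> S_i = -9*9^i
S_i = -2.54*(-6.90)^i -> [-2.54, 17.53, -120.93, 834.41, -5757.45]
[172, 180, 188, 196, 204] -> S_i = 172 + 8*i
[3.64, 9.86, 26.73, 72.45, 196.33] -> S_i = 3.64*2.71^i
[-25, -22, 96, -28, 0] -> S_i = Random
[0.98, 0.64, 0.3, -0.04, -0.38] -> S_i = 0.98 + -0.34*i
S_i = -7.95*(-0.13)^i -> [-7.95, 1.03, -0.13, 0.02, -0.0]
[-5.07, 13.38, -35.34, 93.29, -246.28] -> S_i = -5.07*(-2.64)^i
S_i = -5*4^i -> [-5, -20, -80, -320, -1280]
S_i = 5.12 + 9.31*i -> [5.12, 14.43, 23.74, 33.05, 42.36]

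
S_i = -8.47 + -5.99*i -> [-8.47, -14.46, -20.45, -26.44, -32.43]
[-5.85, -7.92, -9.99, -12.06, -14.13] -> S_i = -5.85 + -2.07*i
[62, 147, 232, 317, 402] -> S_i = 62 + 85*i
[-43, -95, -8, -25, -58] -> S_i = Random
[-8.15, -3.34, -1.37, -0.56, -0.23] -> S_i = -8.15*0.41^i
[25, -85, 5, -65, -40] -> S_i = Random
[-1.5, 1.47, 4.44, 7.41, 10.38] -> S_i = -1.50 + 2.97*i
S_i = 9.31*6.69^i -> [9.31, 62.28, 416.68, 2787.58, 18648.94]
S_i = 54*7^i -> [54, 378, 2646, 18522, 129654]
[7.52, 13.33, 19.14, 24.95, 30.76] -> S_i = 7.52 + 5.81*i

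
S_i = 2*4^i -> [2, 8, 32, 128, 512]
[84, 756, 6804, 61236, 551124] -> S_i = 84*9^i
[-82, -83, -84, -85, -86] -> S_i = -82 + -1*i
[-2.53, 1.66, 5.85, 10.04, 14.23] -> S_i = -2.53 + 4.19*i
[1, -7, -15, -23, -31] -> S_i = 1 + -8*i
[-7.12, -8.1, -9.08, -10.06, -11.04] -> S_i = -7.12 + -0.98*i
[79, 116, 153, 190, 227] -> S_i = 79 + 37*i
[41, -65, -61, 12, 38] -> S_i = Random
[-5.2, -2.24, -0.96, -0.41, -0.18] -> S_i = -5.20*0.43^i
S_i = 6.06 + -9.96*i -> [6.06, -3.9, -13.86, -23.82, -33.78]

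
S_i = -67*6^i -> [-67, -402, -2412, -14472, -86832]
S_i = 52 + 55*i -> [52, 107, 162, 217, 272]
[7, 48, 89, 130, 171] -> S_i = 7 + 41*i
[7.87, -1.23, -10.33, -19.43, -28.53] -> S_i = 7.87 + -9.10*i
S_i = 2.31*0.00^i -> [2.31, 0.0, 0.0, 0.0, 0.0]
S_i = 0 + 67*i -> [0, 67, 134, 201, 268]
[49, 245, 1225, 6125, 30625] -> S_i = 49*5^i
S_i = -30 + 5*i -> [-30, -25, -20, -15, -10]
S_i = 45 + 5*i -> [45, 50, 55, 60, 65]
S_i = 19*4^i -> [19, 76, 304, 1216, 4864]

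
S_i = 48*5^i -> [48, 240, 1200, 6000, 30000]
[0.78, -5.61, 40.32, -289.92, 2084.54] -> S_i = 0.78*(-7.19)^i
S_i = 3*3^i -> [3, 9, 27, 81, 243]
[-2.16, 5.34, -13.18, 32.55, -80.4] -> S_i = -2.16*(-2.47)^i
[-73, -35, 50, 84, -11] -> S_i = Random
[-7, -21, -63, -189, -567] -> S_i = -7*3^i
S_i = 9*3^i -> [9, 27, 81, 243, 729]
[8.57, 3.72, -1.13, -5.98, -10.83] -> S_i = 8.57 + -4.85*i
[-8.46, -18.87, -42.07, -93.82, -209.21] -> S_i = -8.46*2.23^i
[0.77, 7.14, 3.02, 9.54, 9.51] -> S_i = Random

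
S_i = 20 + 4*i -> [20, 24, 28, 32, 36]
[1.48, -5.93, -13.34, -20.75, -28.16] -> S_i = 1.48 + -7.41*i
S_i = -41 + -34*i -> [-41, -75, -109, -143, -177]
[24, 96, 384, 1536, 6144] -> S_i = 24*4^i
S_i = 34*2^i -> [34, 68, 136, 272, 544]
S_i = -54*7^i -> [-54, -378, -2646, -18522, -129654]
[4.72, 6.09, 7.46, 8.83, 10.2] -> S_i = 4.72 + 1.37*i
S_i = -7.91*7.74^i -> [-7.91, -61.22, -473.87, -3667.75, -28388.36]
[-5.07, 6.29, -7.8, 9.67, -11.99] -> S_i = -5.07*(-1.24)^i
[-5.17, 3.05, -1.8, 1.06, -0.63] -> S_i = -5.17*(-0.59)^i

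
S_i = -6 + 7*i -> [-6, 1, 8, 15, 22]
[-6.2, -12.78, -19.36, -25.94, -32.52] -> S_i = -6.20 + -6.58*i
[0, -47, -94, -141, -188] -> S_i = 0 + -47*i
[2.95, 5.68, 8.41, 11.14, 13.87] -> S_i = 2.95 + 2.73*i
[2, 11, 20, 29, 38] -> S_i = 2 + 9*i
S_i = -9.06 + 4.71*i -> [-9.06, -4.35, 0.36, 5.07, 9.78]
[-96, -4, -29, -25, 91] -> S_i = Random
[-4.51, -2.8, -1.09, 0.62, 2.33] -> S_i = -4.51 + 1.71*i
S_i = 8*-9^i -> [8, -72, 648, -5832, 52488]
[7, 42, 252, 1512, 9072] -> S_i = 7*6^i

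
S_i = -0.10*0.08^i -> [-0.1, -0.01, -0.0, -0.0, -0.0]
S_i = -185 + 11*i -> [-185, -174, -163, -152, -141]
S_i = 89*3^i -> [89, 267, 801, 2403, 7209]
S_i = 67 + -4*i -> [67, 63, 59, 55, 51]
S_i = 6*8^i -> [6, 48, 384, 3072, 24576]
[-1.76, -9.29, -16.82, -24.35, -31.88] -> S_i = -1.76 + -7.53*i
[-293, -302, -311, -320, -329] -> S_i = -293 + -9*i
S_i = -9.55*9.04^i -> [-9.55, -86.33, -780.44, -7055.19, -63778.91]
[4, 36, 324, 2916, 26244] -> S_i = 4*9^i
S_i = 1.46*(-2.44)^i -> [1.46, -3.56, 8.69, -21.21, 51.75]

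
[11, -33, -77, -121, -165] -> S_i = 11 + -44*i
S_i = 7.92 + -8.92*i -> [7.92, -1.0, -9.92, -18.84, -27.76]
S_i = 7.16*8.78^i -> [7.16, 62.86, 551.95, 4846.15, 42549.17]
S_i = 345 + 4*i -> [345, 349, 353, 357, 361]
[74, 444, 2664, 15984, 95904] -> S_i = 74*6^i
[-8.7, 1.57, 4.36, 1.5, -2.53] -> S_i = Random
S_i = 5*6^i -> [5, 30, 180, 1080, 6480]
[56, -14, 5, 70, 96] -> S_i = Random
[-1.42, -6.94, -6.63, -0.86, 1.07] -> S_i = Random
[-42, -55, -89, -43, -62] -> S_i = Random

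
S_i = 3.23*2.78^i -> [3.23, 8.98, 24.96, 69.4, 192.92]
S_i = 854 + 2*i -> [854, 856, 858, 860, 862]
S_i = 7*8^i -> [7, 56, 448, 3584, 28672]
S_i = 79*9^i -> [79, 711, 6399, 57591, 518319]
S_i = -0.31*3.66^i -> [-0.31, -1.13, -4.15, -15.2, -55.63]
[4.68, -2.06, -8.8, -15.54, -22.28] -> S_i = 4.68 + -6.74*i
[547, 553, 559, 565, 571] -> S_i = 547 + 6*i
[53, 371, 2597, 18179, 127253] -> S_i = 53*7^i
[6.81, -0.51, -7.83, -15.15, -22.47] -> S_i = 6.81 + -7.32*i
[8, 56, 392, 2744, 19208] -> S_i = 8*7^i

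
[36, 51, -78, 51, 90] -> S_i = Random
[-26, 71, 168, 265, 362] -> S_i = -26 + 97*i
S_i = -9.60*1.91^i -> [-9.6, -18.34, -35.02, -66.89, -127.76]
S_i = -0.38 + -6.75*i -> [-0.38, -7.13, -13.88, -20.63, -27.38]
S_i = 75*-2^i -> [75, -150, 300, -600, 1200]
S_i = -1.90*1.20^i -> [-1.9, -2.28, -2.74, -3.28, -3.94]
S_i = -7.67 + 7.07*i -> [-7.67, -0.6, 6.47, 13.54, 20.61]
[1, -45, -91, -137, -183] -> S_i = 1 + -46*i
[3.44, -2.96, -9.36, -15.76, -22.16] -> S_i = 3.44 + -6.40*i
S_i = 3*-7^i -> [3, -21, 147, -1029, 7203]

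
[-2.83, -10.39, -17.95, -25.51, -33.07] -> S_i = -2.83 + -7.56*i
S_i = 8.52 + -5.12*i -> [8.52, 3.4, -1.72, -6.84, -11.96]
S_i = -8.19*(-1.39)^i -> [-8.19, 11.38, -15.82, 22.0, -30.57]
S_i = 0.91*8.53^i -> [0.91, 7.76, 66.21, 564.79, 4817.68]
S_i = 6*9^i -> [6, 54, 486, 4374, 39366]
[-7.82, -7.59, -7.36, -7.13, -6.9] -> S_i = -7.82 + 0.23*i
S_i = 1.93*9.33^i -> [1.93, 18.01, 168.0, 1567.48, 14624.6]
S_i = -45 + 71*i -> [-45, 26, 97, 168, 239]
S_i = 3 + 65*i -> [3, 68, 133, 198, 263]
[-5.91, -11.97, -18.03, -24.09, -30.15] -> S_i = -5.91 + -6.06*i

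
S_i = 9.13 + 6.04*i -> [9.13, 15.17, 21.21, 27.25, 33.29]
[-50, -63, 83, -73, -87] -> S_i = Random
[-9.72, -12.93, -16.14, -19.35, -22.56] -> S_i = -9.72 + -3.21*i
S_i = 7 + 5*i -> [7, 12, 17, 22, 27]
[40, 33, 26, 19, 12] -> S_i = 40 + -7*i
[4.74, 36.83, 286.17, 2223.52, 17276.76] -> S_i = 4.74*7.77^i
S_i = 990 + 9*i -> [990, 999, 1008, 1017, 1026]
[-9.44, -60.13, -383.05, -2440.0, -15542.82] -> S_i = -9.44*6.37^i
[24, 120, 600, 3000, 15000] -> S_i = 24*5^i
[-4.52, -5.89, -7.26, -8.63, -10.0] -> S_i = -4.52 + -1.37*i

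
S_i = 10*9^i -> [10, 90, 810, 7290, 65610]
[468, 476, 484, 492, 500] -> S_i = 468 + 8*i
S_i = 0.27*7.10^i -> [0.27, 1.92, 13.61, 96.64, 686.12]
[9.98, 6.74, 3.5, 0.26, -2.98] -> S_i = 9.98 + -3.24*i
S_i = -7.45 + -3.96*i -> [-7.45, -11.41, -15.37, -19.33, -23.29]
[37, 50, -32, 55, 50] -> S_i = Random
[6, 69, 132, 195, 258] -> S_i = 6 + 63*i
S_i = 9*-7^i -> [9, -63, 441, -3087, 21609]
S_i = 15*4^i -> [15, 60, 240, 960, 3840]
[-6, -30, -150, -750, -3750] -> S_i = -6*5^i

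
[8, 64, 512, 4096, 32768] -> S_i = 8*8^i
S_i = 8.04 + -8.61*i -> [8.04, -0.57, -9.18, -17.79, -26.4]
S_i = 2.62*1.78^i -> [2.62, 4.66, 8.3, 14.78, 26.3]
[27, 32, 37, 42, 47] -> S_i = 27 + 5*i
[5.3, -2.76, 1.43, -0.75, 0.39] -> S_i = 5.30*(-0.52)^i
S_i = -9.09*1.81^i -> [-9.09, -16.45, -29.78, -53.9, -97.56]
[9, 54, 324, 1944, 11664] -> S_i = 9*6^i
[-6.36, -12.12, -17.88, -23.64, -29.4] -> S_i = -6.36 + -5.76*i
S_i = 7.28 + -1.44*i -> [7.28, 5.84, 4.4, 2.96, 1.52]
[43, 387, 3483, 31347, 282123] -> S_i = 43*9^i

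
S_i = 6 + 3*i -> [6, 9, 12, 15, 18]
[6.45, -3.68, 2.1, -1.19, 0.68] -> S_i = 6.45*(-0.57)^i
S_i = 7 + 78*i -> [7, 85, 163, 241, 319]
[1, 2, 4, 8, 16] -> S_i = 1*2^i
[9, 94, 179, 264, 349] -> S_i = 9 + 85*i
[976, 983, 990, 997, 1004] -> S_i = 976 + 7*i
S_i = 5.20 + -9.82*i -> [5.2, -4.62, -14.44, -24.26, -34.08]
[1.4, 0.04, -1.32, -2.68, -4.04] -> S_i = 1.40 + -1.36*i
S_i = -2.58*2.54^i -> [-2.58, -6.55, -16.65, -42.28, -107.39]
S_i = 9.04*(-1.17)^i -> [9.04, -10.58, 12.37, -14.48, 16.94]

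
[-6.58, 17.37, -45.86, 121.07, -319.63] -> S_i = -6.58*(-2.64)^i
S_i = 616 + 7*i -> [616, 623, 630, 637, 644]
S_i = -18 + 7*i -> [-18, -11, -4, 3, 10]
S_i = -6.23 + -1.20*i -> [-6.23, -7.43, -8.63, -9.83, -11.03]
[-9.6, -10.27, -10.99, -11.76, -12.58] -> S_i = -9.60*1.07^i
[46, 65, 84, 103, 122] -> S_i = 46 + 19*i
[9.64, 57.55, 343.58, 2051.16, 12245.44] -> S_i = 9.64*5.97^i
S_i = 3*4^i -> [3, 12, 48, 192, 768]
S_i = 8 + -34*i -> [8, -26, -60, -94, -128]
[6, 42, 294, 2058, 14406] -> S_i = 6*7^i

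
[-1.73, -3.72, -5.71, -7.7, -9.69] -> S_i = -1.73 + -1.99*i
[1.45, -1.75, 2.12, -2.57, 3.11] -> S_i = 1.45*(-1.21)^i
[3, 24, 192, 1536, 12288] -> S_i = 3*8^i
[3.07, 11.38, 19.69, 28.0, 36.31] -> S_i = 3.07 + 8.31*i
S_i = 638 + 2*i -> [638, 640, 642, 644, 646]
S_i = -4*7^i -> [-4, -28, -196, -1372, -9604]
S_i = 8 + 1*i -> [8, 9, 10, 11, 12]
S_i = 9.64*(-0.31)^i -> [9.64, -2.99, 0.93, -0.29, 0.09]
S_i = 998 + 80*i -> [998, 1078, 1158, 1238, 1318]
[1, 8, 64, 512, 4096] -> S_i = 1*8^i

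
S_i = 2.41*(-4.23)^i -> [2.41, -10.19, 43.12, -182.41, 771.58]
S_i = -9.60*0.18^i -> [-9.6, -1.73, -0.31, -0.06, -0.01]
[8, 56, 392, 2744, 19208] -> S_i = 8*7^i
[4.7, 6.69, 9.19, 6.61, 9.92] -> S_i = Random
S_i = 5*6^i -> [5, 30, 180, 1080, 6480]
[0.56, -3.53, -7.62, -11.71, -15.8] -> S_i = 0.56 + -4.09*i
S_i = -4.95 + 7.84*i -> [-4.95, 2.89, 10.73, 18.57, 26.41]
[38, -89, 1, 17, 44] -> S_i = Random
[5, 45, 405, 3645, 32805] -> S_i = 5*9^i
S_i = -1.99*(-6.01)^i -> [-1.99, 11.96, -71.88, 431.99, -2596.28]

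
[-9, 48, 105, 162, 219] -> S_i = -9 + 57*i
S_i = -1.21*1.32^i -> [-1.21, -1.6, -2.11, -2.78, -3.67]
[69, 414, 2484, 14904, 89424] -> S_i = 69*6^i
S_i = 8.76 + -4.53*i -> [8.76, 4.23, -0.3, -4.83, -9.36]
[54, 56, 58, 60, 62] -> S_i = 54 + 2*i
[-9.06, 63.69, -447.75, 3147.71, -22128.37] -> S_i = -9.06*(-7.03)^i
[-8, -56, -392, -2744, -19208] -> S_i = -8*7^i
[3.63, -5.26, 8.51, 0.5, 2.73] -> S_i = Random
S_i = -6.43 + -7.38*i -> [-6.43, -13.81, -21.19, -28.57, -35.95]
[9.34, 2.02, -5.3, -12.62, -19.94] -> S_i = 9.34 + -7.32*i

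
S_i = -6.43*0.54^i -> [-6.43, -3.47, -1.87, -1.01, -0.55]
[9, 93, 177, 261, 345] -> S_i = 9 + 84*i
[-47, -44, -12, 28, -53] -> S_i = Random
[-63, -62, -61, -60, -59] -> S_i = -63 + 1*i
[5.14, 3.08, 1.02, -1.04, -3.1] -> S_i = 5.14 + -2.06*i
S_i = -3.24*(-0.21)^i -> [-3.24, 0.68, -0.14, 0.03, -0.01]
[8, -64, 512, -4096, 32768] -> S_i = 8*-8^i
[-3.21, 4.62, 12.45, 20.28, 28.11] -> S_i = -3.21 + 7.83*i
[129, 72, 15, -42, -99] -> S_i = 129 + -57*i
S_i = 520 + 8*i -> [520, 528, 536, 544, 552]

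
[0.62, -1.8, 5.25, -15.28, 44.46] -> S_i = 0.62*(-2.91)^i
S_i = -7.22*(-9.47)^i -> [-7.22, 68.37, -647.5, 6131.79, -58068.03]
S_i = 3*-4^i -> [3, -12, 48, -192, 768]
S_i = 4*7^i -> [4, 28, 196, 1372, 9604]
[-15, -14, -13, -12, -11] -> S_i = -15 + 1*i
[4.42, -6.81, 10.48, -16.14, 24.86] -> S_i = 4.42*(-1.54)^i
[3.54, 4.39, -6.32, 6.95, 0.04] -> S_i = Random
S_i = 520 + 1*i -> [520, 521, 522, 523, 524]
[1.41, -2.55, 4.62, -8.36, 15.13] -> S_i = 1.41*(-1.81)^i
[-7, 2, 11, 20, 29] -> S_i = -7 + 9*i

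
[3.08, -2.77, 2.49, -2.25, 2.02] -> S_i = 3.08*(-0.90)^i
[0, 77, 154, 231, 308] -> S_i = 0 + 77*i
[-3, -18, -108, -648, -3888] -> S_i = -3*6^i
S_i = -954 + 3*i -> [-954, -951, -948, -945, -942]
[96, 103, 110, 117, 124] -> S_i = 96 + 7*i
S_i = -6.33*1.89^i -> [-6.33, -11.96, -22.61, -42.74, -80.77]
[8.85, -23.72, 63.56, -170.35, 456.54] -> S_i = 8.85*(-2.68)^i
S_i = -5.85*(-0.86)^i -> [-5.85, 5.03, -4.33, 3.72, -3.2]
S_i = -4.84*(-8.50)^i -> [-4.84, 41.14, -349.69, 2972.36, -25265.1]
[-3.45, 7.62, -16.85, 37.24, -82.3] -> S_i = -3.45*(-2.21)^i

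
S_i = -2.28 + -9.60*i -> [-2.28, -11.88, -21.48, -31.08, -40.68]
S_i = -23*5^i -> [-23, -115, -575, -2875, -14375]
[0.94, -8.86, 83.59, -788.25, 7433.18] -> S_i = 0.94*(-9.43)^i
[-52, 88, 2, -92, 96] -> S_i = Random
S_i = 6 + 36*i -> [6, 42, 78, 114, 150]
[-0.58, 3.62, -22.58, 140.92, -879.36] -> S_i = -0.58*(-6.24)^i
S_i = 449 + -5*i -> [449, 444, 439, 434, 429]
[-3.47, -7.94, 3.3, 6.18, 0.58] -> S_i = Random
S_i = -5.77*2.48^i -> [-5.77, -14.31, -35.49, -88.01, -218.26]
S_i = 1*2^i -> [1, 2, 4, 8, 16]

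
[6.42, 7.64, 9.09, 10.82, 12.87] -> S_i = 6.42*1.19^i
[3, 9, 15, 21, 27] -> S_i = 3 + 6*i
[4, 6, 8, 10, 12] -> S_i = 4 + 2*i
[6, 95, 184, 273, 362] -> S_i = 6 + 89*i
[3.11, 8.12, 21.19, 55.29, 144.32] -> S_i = 3.11*2.61^i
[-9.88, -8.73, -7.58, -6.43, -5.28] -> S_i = -9.88 + 1.15*i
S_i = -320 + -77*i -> [-320, -397, -474, -551, -628]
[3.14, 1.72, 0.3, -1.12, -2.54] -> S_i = 3.14 + -1.42*i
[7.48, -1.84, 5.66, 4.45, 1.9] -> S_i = Random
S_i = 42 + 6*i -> [42, 48, 54, 60, 66]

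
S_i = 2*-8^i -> [2, -16, 128, -1024, 8192]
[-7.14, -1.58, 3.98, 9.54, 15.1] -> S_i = -7.14 + 5.56*i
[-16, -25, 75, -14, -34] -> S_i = Random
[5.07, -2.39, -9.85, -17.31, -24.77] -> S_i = 5.07 + -7.46*i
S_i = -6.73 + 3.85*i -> [-6.73, -2.88, 0.97, 4.82, 8.67]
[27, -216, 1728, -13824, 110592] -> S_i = 27*-8^i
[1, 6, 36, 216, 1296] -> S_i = 1*6^i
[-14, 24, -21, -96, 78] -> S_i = Random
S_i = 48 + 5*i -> [48, 53, 58, 63, 68]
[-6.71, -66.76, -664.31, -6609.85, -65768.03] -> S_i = -6.71*9.95^i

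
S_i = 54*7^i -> [54, 378, 2646, 18522, 129654]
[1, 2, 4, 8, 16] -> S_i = 1*2^i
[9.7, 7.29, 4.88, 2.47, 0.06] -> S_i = 9.70 + -2.41*i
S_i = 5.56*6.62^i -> [5.56, 36.81, 243.66, 1613.05, 10678.41]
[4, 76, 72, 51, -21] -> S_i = Random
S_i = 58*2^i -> [58, 116, 232, 464, 928]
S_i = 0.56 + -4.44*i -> [0.56, -3.88, -8.32, -12.76, -17.2]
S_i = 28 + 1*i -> [28, 29, 30, 31, 32]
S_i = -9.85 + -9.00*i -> [-9.85, -18.85, -27.85, -36.85, -45.85]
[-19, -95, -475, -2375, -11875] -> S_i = -19*5^i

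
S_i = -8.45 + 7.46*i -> [-8.45, -0.99, 6.47, 13.93, 21.39]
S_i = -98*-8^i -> [-98, 784, -6272, 50176, -401408]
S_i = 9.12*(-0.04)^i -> [9.12, -0.36, 0.01, -0.0, 0.0]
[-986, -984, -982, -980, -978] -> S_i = -986 + 2*i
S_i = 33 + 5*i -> [33, 38, 43, 48, 53]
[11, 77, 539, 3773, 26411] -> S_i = 11*7^i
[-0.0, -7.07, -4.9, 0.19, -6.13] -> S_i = Random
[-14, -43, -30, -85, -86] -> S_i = Random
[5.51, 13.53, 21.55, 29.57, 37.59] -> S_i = 5.51 + 8.02*i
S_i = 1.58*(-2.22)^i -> [1.58, -3.51, 7.79, -17.29, 38.38]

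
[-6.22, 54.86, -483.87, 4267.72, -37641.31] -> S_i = -6.22*(-8.82)^i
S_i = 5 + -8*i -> [5, -3, -11, -19, -27]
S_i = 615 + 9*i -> [615, 624, 633, 642, 651]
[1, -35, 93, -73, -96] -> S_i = Random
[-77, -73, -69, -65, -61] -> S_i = -77 + 4*i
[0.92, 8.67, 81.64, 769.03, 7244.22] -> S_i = 0.92*9.42^i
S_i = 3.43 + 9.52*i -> [3.43, 12.95, 22.47, 31.99, 41.51]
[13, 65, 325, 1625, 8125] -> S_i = 13*5^i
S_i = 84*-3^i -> [84, -252, 756, -2268, 6804]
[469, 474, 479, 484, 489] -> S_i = 469 + 5*i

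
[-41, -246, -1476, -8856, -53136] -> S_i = -41*6^i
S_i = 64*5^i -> [64, 320, 1600, 8000, 40000]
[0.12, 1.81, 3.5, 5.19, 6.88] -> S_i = 0.12 + 1.69*i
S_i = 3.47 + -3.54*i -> [3.47, -0.07, -3.61, -7.15, -10.69]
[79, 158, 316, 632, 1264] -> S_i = 79*2^i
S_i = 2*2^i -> [2, 4, 8, 16, 32]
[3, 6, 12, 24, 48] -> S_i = 3*2^i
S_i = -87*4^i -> [-87, -348, -1392, -5568, -22272]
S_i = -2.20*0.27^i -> [-2.2, -0.59, -0.16, -0.04, -0.01]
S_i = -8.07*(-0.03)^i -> [-8.07, 0.24, -0.01, 0.0, -0.0]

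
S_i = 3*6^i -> [3, 18, 108, 648, 3888]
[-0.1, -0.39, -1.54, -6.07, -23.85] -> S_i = -0.10*3.93^i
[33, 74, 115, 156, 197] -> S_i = 33 + 41*i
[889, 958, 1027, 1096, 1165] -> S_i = 889 + 69*i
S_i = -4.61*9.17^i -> [-4.61, -42.27, -387.65, -3554.75, -32597.05]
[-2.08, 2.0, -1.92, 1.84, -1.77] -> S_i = -2.08*(-0.96)^i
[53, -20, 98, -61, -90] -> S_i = Random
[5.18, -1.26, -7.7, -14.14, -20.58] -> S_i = 5.18 + -6.44*i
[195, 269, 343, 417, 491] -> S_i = 195 + 74*i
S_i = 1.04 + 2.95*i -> [1.04, 3.99, 6.94, 9.89, 12.84]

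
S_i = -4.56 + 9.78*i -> [-4.56, 5.22, 15.0, 24.78, 34.56]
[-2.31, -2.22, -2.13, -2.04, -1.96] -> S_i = -2.31*0.96^i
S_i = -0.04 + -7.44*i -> [-0.04, -7.48, -14.92, -22.36, -29.8]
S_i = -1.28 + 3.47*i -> [-1.28, 2.19, 5.66, 9.13, 12.6]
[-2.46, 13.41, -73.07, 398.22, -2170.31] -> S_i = -2.46*(-5.45)^i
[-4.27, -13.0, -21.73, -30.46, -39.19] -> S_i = -4.27 + -8.73*i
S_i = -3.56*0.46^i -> [-3.56, -1.64, -0.75, -0.35, -0.16]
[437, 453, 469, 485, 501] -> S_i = 437 + 16*i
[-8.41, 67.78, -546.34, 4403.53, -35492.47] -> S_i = -8.41*(-8.06)^i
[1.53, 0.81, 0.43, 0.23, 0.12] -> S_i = 1.53*0.53^i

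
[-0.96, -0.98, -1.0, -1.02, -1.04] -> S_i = -0.96 + -0.02*i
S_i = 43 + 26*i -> [43, 69, 95, 121, 147]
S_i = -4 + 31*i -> [-4, 27, 58, 89, 120]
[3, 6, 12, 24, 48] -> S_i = 3*2^i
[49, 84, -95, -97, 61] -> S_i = Random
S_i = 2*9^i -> [2, 18, 162, 1458, 13122]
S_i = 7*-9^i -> [7, -63, 567, -5103, 45927]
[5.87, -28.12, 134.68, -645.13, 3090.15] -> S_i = 5.87*(-4.79)^i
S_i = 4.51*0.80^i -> [4.51, 3.61, 2.89, 2.31, 1.85]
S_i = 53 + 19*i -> [53, 72, 91, 110, 129]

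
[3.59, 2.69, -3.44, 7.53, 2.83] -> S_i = Random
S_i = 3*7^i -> [3, 21, 147, 1029, 7203]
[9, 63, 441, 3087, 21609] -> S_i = 9*7^i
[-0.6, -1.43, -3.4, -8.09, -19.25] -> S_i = -0.60*2.38^i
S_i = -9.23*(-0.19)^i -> [-9.23, 1.75, -0.33, 0.06, -0.01]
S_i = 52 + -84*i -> [52, -32, -116, -200, -284]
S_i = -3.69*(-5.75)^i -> [-3.69, 21.22, -122.0, 701.5, -4033.65]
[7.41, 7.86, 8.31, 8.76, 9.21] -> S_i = 7.41 + 0.45*i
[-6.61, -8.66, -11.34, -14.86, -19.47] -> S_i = -6.61*1.31^i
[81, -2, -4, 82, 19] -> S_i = Random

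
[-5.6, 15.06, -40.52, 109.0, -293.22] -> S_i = -5.60*(-2.69)^i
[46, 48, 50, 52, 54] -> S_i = 46 + 2*i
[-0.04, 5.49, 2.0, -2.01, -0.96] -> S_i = Random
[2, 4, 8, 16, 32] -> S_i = 2*2^i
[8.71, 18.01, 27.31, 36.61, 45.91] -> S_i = 8.71 + 9.30*i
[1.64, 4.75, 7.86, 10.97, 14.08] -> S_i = 1.64 + 3.11*i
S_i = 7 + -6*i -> [7, 1, -5, -11, -17]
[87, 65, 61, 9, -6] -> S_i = Random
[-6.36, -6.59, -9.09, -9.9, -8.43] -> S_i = Random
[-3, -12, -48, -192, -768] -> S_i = -3*4^i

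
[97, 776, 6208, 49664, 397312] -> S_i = 97*8^i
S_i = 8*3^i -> [8, 24, 72, 216, 648]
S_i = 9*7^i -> [9, 63, 441, 3087, 21609]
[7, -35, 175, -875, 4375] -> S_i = 7*-5^i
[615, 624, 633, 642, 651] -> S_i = 615 + 9*i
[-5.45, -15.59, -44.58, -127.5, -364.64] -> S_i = -5.45*2.86^i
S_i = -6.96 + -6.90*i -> [-6.96, -13.86, -20.76, -27.66, -34.56]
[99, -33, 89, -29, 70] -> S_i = Random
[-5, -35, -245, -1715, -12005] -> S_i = -5*7^i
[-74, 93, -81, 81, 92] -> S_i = Random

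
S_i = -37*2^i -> [-37, -74, -148, -296, -592]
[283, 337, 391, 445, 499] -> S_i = 283 + 54*i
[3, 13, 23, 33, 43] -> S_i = 3 + 10*i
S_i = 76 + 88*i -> [76, 164, 252, 340, 428]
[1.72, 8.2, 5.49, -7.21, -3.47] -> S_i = Random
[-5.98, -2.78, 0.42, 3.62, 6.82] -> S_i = -5.98 + 3.20*i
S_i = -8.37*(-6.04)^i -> [-8.37, 50.55, -305.35, 1844.32, -11139.69]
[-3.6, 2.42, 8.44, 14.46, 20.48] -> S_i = -3.60 + 6.02*i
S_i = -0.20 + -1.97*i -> [-0.2, -2.17, -4.14, -6.11, -8.08]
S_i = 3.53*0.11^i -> [3.53, 0.39, 0.04, 0.0, 0.0]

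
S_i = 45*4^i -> [45, 180, 720, 2880, 11520]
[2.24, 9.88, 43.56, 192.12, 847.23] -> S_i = 2.24*4.41^i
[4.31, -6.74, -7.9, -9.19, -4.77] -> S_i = Random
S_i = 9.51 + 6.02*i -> [9.51, 15.53, 21.55, 27.57, 33.59]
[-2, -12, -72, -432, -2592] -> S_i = -2*6^i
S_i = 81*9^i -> [81, 729, 6561, 59049, 531441]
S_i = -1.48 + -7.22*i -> [-1.48, -8.7, -15.92, -23.14, -30.36]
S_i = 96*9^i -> [96, 864, 7776, 69984, 629856]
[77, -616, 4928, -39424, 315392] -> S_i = 77*-8^i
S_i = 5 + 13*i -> [5, 18, 31, 44, 57]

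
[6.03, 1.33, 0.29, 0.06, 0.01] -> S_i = 6.03*0.22^i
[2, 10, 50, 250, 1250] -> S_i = 2*5^i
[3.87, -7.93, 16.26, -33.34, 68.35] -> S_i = 3.87*(-2.05)^i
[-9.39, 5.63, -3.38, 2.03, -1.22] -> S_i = -9.39*(-0.60)^i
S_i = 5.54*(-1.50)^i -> [5.54, -8.31, 12.46, -18.7, 28.05]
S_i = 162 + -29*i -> [162, 133, 104, 75, 46]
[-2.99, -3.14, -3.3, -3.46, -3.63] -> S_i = -2.99*1.05^i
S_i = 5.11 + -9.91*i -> [5.11, -4.8, -14.71, -24.62, -34.53]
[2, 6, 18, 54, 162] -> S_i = 2*3^i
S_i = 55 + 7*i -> [55, 62, 69, 76, 83]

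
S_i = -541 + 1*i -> [-541, -540, -539, -538, -537]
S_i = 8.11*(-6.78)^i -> [8.11, -54.99, 372.8, -2527.61, 17137.19]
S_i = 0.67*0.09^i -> [0.67, 0.06, 0.01, 0.0, 0.0]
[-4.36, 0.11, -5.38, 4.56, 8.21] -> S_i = Random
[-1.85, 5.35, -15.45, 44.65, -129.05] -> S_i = -1.85*(-2.89)^i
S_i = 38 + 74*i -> [38, 112, 186, 260, 334]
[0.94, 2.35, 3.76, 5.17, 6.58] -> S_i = 0.94 + 1.41*i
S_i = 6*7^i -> [6, 42, 294, 2058, 14406]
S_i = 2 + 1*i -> [2, 3, 4, 5, 6]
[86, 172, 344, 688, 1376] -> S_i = 86*2^i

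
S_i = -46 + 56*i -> [-46, 10, 66, 122, 178]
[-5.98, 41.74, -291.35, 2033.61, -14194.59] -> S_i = -5.98*(-6.98)^i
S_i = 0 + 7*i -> [0, 7, 14, 21, 28]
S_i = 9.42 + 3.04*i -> [9.42, 12.46, 15.5, 18.54, 21.58]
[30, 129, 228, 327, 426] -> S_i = 30 + 99*i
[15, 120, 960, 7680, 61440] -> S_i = 15*8^i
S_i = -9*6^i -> [-9, -54, -324, -1944, -11664]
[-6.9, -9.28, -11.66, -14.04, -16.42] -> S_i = -6.90 + -2.38*i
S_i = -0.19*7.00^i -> [-0.19, -1.33, -9.31, -65.17, -456.19]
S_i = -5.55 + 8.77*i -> [-5.55, 3.22, 11.99, 20.76, 29.53]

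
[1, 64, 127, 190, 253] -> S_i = 1 + 63*i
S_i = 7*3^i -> [7, 21, 63, 189, 567]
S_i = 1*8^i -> [1, 8, 64, 512, 4096]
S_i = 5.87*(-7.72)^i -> [5.87, -45.32, 349.84, -2700.78, 20850.06]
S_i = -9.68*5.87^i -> [-9.68, -56.82, -333.54, -1957.9, -11492.85]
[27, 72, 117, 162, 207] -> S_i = 27 + 45*i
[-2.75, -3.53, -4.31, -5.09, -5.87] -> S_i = -2.75 + -0.78*i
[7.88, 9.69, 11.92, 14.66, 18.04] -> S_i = 7.88*1.23^i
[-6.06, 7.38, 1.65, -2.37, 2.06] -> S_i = Random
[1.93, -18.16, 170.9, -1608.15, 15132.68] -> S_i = 1.93*(-9.41)^i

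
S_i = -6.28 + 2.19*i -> [-6.28, -4.09, -1.9, 0.29, 2.48]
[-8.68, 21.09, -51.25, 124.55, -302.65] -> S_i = -8.68*(-2.43)^i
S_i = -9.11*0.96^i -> [-9.11, -8.75, -8.4, -8.06, -7.74]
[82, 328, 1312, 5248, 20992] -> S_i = 82*4^i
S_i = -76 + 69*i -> [-76, -7, 62, 131, 200]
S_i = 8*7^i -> [8, 56, 392, 2744, 19208]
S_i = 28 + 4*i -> [28, 32, 36, 40, 44]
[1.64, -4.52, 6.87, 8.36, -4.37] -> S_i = Random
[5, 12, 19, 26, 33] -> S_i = 5 + 7*i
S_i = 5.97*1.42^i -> [5.97, 8.48, 12.04, 17.09, 24.27]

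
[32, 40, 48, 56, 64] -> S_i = 32 + 8*i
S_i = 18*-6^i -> [18, -108, 648, -3888, 23328]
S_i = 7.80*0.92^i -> [7.8, 7.18, 6.6, 6.07, 5.59]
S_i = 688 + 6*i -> [688, 694, 700, 706, 712]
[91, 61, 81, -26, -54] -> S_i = Random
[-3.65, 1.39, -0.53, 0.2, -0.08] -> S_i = -3.65*(-0.38)^i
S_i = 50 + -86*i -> [50, -36, -122, -208, -294]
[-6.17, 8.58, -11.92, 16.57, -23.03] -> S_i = -6.17*(-1.39)^i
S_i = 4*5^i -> [4, 20, 100, 500, 2500]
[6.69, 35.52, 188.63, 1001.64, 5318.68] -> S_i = 6.69*5.31^i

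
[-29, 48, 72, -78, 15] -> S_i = Random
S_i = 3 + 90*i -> [3, 93, 183, 273, 363]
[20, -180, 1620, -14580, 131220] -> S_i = 20*-9^i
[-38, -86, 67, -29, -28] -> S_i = Random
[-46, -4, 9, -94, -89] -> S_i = Random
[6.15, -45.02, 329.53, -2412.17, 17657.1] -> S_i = 6.15*(-7.32)^i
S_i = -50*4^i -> [-50, -200, -800, -3200, -12800]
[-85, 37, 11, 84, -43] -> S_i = Random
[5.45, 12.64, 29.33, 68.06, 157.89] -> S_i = 5.45*2.32^i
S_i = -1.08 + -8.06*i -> [-1.08, -9.14, -17.2, -25.26, -33.32]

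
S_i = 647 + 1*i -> [647, 648, 649, 650, 651]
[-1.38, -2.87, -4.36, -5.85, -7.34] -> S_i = -1.38 + -1.49*i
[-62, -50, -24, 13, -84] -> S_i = Random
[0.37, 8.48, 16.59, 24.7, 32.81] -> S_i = 0.37 + 8.11*i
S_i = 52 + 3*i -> [52, 55, 58, 61, 64]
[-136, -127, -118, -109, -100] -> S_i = -136 + 9*i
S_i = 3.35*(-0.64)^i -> [3.35, -2.14, 1.37, -0.88, 0.56]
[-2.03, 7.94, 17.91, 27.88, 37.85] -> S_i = -2.03 + 9.97*i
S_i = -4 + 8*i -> [-4, 4, 12, 20, 28]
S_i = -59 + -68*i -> [-59, -127, -195, -263, -331]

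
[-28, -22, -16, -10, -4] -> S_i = -28 + 6*i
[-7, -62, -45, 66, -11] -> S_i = Random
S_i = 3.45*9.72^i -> [3.45, 33.53, 325.95, 3168.24, 30795.28]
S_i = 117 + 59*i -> [117, 176, 235, 294, 353]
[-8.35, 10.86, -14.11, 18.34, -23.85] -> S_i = -8.35*(-1.30)^i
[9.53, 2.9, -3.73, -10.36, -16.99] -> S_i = 9.53 + -6.63*i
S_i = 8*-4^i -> [8, -32, 128, -512, 2048]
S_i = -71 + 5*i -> [-71, -66, -61, -56, -51]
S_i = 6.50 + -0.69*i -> [6.5, 5.81, 5.12, 4.43, 3.74]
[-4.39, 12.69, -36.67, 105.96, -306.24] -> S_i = -4.39*(-2.89)^i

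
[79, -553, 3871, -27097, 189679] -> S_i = 79*-7^i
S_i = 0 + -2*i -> [0, -2, -4, -6, -8]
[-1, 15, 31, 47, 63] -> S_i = -1 + 16*i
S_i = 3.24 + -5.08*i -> [3.24, -1.84, -6.92, -12.0, -17.08]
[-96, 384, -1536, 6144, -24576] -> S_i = -96*-4^i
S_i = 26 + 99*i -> [26, 125, 224, 323, 422]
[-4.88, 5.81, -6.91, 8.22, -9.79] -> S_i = -4.88*(-1.19)^i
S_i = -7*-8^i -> [-7, 56, -448, 3584, -28672]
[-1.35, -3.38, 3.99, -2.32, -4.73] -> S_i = Random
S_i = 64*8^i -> [64, 512, 4096, 32768, 262144]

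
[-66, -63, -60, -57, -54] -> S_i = -66 + 3*i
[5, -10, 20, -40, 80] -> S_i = 5*-2^i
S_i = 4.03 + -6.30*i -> [4.03, -2.27, -8.57, -14.87, -21.17]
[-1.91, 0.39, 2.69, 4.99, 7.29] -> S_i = -1.91 + 2.30*i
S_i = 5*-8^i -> [5, -40, 320, -2560, 20480]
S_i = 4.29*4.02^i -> [4.29, 17.25, 69.33, 278.7, 1120.37]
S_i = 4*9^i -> [4, 36, 324, 2916, 26244]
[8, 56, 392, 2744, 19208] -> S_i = 8*7^i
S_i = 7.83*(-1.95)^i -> [7.83, -15.27, 29.77, -58.06, 113.21]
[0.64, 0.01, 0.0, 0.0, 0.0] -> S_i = 0.64*0.02^i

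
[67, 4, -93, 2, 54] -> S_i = Random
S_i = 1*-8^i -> [1, -8, 64, -512, 4096]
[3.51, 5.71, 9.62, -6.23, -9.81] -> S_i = Random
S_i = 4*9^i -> [4, 36, 324, 2916, 26244]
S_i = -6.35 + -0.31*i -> [-6.35, -6.66, -6.97, -7.28, -7.59]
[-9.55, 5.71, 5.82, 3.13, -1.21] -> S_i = Random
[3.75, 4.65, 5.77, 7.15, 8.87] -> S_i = 3.75*1.24^i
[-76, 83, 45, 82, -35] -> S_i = Random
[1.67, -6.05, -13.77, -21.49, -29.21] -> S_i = 1.67 + -7.72*i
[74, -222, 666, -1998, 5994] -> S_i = 74*-3^i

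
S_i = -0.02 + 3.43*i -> [-0.02, 3.41, 6.84, 10.27, 13.7]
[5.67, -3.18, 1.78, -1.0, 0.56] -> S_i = 5.67*(-0.56)^i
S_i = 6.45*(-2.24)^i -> [6.45, -14.45, 32.36, -72.49, 162.39]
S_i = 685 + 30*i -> [685, 715, 745, 775, 805]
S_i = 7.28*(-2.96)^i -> [7.28, -21.55, 63.78, -188.8, 558.85]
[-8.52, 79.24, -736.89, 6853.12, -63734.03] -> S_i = -8.52*(-9.30)^i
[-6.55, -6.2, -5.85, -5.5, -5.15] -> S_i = -6.55 + 0.35*i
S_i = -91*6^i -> [-91, -546, -3276, -19656, -117936]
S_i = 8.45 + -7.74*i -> [8.45, 0.71, -7.03, -14.77, -22.51]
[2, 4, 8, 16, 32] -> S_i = 2*2^i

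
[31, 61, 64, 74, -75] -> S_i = Random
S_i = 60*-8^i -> [60, -480, 3840, -30720, 245760]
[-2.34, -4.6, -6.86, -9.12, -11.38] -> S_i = -2.34 + -2.26*i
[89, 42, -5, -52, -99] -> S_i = 89 + -47*i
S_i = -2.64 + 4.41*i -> [-2.64, 1.77, 6.18, 10.59, 15.0]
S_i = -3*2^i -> [-3, -6, -12, -24, -48]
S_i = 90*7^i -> [90, 630, 4410, 30870, 216090]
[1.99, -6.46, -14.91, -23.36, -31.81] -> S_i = 1.99 + -8.45*i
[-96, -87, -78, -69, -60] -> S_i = -96 + 9*i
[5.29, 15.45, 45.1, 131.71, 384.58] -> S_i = 5.29*2.92^i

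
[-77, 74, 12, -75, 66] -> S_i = Random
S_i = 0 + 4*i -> [0, 4, 8, 12, 16]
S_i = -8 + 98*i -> [-8, 90, 188, 286, 384]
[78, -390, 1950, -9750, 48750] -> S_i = 78*-5^i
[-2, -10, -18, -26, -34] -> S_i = -2 + -8*i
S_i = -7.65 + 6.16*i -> [-7.65, -1.49, 4.67, 10.83, 16.99]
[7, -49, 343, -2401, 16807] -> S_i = 7*-7^i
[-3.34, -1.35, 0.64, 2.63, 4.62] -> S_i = -3.34 + 1.99*i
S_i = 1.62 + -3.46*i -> [1.62, -1.84, -5.3, -8.76, -12.22]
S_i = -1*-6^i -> [-1, 6, -36, 216, -1296]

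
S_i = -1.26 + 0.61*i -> [-1.26, -0.65, -0.04, 0.57, 1.18]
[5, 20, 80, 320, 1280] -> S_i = 5*4^i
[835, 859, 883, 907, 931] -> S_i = 835 + 24*i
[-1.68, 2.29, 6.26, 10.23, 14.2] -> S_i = -1.68 + 3.97*i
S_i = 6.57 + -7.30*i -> [6.57, -0.73, -8.03, -15.33, -22.63]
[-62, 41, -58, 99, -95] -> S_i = Random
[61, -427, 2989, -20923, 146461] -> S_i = 61*-7^i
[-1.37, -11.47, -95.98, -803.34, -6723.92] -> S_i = -1.37*8.37^i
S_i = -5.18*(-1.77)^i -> [-5.18, 9.17, -16.23, 28.72, -50.84]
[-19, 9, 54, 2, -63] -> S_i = Random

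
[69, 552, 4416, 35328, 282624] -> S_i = 69*8^i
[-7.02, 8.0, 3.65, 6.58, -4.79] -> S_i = Random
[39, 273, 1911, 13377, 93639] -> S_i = 39*7^i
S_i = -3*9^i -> [-3, -27, -243, -2187, -19683]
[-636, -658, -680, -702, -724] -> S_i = -636 + -22*i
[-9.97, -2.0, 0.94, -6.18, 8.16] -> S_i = Random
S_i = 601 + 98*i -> [601, 699, 797, 895, 993]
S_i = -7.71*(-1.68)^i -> [-7.71, 12.95, -21.76, 36.56, -61.42]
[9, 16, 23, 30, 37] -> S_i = 9 + 7*i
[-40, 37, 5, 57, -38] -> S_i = Random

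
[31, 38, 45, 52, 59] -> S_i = 31 + 7*i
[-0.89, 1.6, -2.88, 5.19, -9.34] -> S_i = -0.89*(-1.80)^i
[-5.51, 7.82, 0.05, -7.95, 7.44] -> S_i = Random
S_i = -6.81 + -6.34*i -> [-6.81, -13.15, -19.49, -25.83, -32.17]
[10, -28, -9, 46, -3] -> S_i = Random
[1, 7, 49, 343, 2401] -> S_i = 1*7^i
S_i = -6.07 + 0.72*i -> [-6.07, -5.35, -4.63, -3.91, -3.19]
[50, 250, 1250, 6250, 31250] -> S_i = 50*5^i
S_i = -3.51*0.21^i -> [-3.51, -0.74, -0.15, -0.03, -0.01]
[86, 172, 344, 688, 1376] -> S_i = 86*2^i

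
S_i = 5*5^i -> [5, 25, 125, 625, 3125]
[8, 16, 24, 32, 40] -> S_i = 8 + 8*i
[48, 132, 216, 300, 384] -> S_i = 48 + 84*i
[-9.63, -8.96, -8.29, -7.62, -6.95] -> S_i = -9.63 + 0.67*i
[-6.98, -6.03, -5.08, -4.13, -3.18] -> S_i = -6.98 + 0.95*i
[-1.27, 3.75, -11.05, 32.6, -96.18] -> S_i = -1.27*(-2.95)^i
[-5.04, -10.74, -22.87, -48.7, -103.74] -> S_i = -5.04*2.13^i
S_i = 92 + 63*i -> [92, 155, 218, 281, 344]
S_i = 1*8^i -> [1, 8, 64, 512, 4096]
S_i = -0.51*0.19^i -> [-0.51, -0.1, -0.02, -0.0, -0.0]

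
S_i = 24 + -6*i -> [24, 18, 12, 6, 0]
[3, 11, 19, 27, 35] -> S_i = 3 + 8*i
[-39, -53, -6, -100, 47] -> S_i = Random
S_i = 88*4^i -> [88, 352, 1408, 5632, 22528]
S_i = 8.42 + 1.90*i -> [8.42, 10.32, 12.22, 14.12, 16.02]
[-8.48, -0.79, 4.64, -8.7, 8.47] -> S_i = Random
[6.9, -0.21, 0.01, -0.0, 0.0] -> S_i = 6.90*(-0.03)^i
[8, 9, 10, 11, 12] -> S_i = 8 + 1*i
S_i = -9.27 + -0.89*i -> [-9.27, -10.16, -11.05, -11.94, -12.83]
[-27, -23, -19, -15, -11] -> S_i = -27 + 4*i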